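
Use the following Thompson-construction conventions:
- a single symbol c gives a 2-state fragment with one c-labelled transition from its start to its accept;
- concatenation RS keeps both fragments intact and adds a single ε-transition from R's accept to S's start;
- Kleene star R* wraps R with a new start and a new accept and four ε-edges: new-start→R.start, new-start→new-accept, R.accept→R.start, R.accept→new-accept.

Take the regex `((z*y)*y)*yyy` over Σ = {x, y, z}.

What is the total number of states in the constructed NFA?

18

Per subexpression:
Each of the 6 symbol leaves contributes a 2-state fragment.
  z* = 4 states
  z*y = 6 states
  (z*y)* = 8 states
  (z*y)*y = 10 states
  ((z*y)*y)* = 12 states
  ((z*y)*y)*yyy = 18 states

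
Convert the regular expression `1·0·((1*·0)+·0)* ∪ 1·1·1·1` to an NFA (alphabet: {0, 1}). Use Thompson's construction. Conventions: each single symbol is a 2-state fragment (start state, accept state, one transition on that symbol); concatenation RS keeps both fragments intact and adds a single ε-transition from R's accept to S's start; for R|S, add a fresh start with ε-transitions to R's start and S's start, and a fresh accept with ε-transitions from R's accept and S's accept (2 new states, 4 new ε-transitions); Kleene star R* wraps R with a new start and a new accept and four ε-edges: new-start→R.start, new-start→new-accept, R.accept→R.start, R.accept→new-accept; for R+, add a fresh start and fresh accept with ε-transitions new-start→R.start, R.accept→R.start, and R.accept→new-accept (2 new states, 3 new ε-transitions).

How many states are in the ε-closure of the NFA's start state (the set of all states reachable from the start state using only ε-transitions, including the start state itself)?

Compute the ε-closure size of each fragment's start state recursively; a symbol fragment's start has no outgoing ε-edge, so its closure is just itself (size 1).
  1* → C = 1 (new start) + 1 (body) + 1 (new accept) = 3
  1*·0 → C = 3 + 1 = 4 (closure spills across the concat boundary because the left factor accepts ε)
  (1*·0)+ → C = 1 + 4 = 5 (the body doesn't accept ε, so the new accept is not reached)
  (1*·0)+·0 → same as the first factor's closure: C = 5
  ((1*·0)+·0)* → the star's fresh start ε-reaches both the body's start and the fresh accept: C = 2 + 5 = 7
  1·0·((1*·0)+·0)* → C equals the left operand's closure size = 1 (its accept is not ε-reachable, so the closure stops there)
  1·1·1·1 → C equals the left operand's closure size = 1 (its accept is not ε-reachable, so the closure stops there)
  1·0·((1*·0)+·0)* ∪ 1·1·1·1 → new start ε-reaches every alternative's start; none of them accept ε, so the new accept is not reached: C = 1 + 1 + 1 = 3

3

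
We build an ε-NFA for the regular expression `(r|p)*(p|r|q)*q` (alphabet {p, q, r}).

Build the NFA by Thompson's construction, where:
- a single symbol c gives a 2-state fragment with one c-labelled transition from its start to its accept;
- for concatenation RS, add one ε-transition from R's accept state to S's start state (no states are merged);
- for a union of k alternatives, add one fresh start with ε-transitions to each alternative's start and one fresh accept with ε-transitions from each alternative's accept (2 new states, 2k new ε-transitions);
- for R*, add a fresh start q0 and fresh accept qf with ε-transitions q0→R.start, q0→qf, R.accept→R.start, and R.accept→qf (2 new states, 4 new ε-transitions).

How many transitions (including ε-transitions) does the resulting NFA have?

Bottom-up over the parse tree:
Each of the 6 symbol leaves contributes 1 transition (1 symbol, 0 ε).
  r|p — 6 transitions (2 symbol, 4 ε)
  (r|p)* — 10 transitions (2 symbol, 8 ε)
  p|r|q — 9 transitions (3 symbol, 6 ε)
  (p|r|q)* — 13 transitions (3 symbol, 10 ε)
  (r|p)*(p|r|q)*q — 26 transitions (6 symbol, 20 ε)

26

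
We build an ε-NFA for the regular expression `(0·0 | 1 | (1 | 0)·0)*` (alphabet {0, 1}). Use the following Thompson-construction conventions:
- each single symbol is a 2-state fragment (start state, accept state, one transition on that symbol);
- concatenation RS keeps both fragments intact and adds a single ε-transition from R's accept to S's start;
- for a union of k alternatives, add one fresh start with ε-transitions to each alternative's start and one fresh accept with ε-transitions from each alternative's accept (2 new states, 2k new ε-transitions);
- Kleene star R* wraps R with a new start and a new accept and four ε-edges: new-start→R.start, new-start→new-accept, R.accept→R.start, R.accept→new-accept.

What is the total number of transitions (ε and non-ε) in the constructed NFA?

Building bottom-up:
Each of the 6 symbol leaves contributes 1 transition (1 symbol, 0 ε).
  0·0 : 3 transitions (2 symbol, 1 ε)
  1 | 0 : 6 transitions (2 symbol, 4 ε)
  (1 | 0)·0 : 8 transitions (3 symbol, 5 ε)
  0·0 | 1 | (1 | 0)·0 : 18 transitions (6 symbol, 12 ε)
  (0·0 | 1 | (1 | 0)·0)* : 22 transitions (6 symbol, 16 ε)

22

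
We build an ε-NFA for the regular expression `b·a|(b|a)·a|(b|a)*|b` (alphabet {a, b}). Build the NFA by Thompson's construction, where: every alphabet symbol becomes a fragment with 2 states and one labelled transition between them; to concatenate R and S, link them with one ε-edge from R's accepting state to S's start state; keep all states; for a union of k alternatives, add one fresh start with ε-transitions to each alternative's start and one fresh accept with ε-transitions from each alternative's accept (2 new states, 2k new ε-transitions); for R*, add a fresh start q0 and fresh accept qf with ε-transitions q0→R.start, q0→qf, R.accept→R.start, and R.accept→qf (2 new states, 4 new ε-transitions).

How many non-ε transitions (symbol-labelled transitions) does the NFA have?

8

Bottom-up over the parse tree:
Each of the 8 symbol leaves contributes exactly 1 symbol transition.
  b·a : 2 symbol transitions
  b|a : 2 symbol transitions
  (b|a)·a : 3 symbol transitions
  b|a : 2 symbol transitions
  (b|a)* : 2 symbol transitions
  b·a|(b|a)·a|(b|a)*|b : 8 symbol transitions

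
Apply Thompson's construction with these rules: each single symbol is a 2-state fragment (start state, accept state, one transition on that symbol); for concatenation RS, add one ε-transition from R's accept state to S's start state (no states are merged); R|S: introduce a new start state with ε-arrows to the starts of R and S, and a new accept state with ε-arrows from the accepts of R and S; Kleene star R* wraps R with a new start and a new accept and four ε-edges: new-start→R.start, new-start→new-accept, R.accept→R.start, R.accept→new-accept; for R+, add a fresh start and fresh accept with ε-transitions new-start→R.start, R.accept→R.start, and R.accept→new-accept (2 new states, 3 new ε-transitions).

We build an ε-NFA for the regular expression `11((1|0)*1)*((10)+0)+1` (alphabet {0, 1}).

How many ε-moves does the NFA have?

Per subexpression:
Each of the 9 symbol leaves contributes 0 ε-transitions.
  1|0 : 4 ε-transitions
  (1|0)* : 8 ε-transitions
  (1|0)*1 : 9 ε-transitions
  ((1|0)*1)* : 13 ε-transitions
  10 : 1 ε-transition
  (10)+ : 4 ε-transitions
  (10)+0 : 5 ε-transitions
  ((10)+0)+ : 8 ε-transitions
  11((1|0)*1)*((10)+0)+1 : 25 ε-transitions

25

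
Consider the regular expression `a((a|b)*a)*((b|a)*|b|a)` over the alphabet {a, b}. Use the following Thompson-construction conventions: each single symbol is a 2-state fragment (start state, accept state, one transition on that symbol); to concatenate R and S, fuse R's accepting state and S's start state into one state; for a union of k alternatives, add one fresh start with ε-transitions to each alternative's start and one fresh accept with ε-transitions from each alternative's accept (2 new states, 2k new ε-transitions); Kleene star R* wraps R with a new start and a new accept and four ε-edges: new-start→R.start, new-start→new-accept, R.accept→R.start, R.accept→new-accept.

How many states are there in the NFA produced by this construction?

Building bottom-up:
Each of the 8 symbol leaves contributes a 2-state fragment.
  a|b → 6 states
  (a|b)* → 8 states
  (a|b)*a → 9 states
  ((a|b)*a)* → 11 states
  b|a → 6 states
  (b|a)* → 8 states
  (b|a)*|b|a → 14 states
  a((a|b)*a)*((b|a)*|b|a) → 25 states

25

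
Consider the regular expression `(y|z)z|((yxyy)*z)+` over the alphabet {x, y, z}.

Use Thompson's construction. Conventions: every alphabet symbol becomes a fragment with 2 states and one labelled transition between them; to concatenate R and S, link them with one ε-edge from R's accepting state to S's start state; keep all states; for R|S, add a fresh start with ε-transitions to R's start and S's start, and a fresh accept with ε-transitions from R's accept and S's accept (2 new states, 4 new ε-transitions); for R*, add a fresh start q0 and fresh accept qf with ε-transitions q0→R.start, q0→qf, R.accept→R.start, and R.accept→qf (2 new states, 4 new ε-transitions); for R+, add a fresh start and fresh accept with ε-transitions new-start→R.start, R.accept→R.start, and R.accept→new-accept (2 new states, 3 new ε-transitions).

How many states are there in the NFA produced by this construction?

24

Per subexpression:
Each of the 8 symbol leaves contributes a 2-state fragment.
  y|z → 6 states
  (y|z)z → 8 states
  yxyy → 8 states
  (yxyy)* → 10 states
  (yxyy)*z → 12 states
  ((yxyy)*z)+ → 14 states
  (y|z)z|((yxyy)*z)+ → 24 states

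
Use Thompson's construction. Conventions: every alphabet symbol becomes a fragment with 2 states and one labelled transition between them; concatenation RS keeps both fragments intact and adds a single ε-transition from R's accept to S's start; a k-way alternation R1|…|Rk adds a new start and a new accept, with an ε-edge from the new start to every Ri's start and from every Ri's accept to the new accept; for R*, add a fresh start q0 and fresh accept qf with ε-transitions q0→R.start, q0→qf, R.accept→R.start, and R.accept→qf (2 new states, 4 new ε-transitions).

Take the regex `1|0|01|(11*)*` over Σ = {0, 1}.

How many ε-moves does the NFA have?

18

Bottom-up over the parse tree:
Each of the 6 symbol leaves contributes 0 ε-transitions.
  01 : 1 ε-transition
  1* : 4 ε-transitions
  11* : 5 ε-transitions
  (11*)* : 9 ε-transitions
  1|0|01|(11*)* : 18 ε-transitions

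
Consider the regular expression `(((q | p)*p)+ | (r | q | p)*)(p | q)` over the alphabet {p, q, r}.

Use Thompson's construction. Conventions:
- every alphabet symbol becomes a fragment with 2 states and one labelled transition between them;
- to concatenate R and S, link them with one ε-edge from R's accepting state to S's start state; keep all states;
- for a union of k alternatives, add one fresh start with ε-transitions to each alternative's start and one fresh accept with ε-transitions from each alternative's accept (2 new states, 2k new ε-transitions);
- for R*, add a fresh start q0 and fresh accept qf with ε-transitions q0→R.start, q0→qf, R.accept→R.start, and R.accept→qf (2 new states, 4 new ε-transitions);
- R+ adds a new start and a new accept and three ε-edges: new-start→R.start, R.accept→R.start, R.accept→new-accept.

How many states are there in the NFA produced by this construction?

Recursing over subexpressions:
Each of the 8 symbol leaves contributes a 2-state fragment.
  q | p → 6 states
  (q | p)* → 8 states
  (q | p)*p → 10 states
  ((q | p)*p)+ → 12 states
  r | q | p → 8 states
  (r | q | p)* → 10 states
  ((q | p)*p)+ | (r | q | p)* → 24 states
  p | q → 6 states
  (((q | p)*p)+ | (r | q | p)*)(p | q) → 30 states

30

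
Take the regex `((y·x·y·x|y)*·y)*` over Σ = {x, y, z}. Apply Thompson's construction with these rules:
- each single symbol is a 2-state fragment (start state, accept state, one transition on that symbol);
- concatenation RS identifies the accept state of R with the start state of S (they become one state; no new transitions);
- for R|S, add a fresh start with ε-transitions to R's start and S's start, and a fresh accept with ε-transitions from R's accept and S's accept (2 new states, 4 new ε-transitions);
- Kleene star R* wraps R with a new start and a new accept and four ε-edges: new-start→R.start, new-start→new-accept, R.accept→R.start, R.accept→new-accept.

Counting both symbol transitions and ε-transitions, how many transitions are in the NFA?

18

Per subexpression:
Each of the 6 symbol leaves contributes 1 transition (1 symbol, 0 ε).
  y·x·y·x = 4 transitions (4 symbol, 0 ε)
  y·x·y·x|y = 9 transitions (5 symbol, 4 ε)
  (y·x·y·x|y)* = 13 transitions (5 symbol, 8 ε)
  (y·x·y·x|y)*·y = 14 transitions (6 symbol, 8 ε)
  ((y·x·y·x|y)*·y)* = 18 transitions (6 symbol, 12 ε)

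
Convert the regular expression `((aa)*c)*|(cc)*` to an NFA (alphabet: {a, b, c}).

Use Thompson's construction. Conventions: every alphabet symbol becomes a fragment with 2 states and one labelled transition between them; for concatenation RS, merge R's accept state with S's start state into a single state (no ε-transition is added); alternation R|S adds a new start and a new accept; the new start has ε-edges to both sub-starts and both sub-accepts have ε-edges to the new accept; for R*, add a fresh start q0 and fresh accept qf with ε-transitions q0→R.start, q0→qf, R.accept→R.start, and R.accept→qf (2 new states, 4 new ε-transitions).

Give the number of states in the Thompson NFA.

15

Bottom-up over the parse tree:
Each of the 5 symbol leaves contributes a 2-state fragment.
  aa — 3 states
  (aa)* — 5 states
  (aa)*c — 6 states
  ((aa)*c)* — 8 states
  cc — 3 states
  (cc)* — 5 states
  ((aa)*c)*|(cc)* — 15 states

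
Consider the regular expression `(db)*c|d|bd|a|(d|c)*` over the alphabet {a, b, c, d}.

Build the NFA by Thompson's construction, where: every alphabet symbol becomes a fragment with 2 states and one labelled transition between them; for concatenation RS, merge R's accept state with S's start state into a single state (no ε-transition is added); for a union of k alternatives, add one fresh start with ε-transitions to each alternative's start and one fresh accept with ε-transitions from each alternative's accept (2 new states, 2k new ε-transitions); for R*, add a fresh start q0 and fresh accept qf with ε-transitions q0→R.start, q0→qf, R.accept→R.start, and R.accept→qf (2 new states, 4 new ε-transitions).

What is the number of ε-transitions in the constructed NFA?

22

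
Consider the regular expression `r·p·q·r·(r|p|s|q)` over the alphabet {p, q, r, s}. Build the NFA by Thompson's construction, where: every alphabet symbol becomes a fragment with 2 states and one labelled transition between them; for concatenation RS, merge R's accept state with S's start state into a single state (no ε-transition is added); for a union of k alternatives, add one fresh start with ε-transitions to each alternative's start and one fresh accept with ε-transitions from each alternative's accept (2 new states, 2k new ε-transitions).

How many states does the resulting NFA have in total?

14

Recursing over subexpressions:
Each of the 8 symbol leaves contributes a 2-state fragment.
  r|p|s|q : 10 states
  r·p·q·r·(r|p|s|q) : 14 states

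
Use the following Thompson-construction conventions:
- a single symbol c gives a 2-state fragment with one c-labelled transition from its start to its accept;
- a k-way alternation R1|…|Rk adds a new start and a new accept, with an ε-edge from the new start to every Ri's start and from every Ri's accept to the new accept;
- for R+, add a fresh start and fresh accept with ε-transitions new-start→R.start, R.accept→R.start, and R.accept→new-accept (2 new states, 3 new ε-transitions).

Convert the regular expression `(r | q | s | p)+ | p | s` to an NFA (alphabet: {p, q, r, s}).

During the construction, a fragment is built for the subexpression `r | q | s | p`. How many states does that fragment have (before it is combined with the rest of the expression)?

10

Fragment for `r | q | s | p`:
Each of the 4 symbol leaves contributes a 2-state fragment.
  r | q | s | p : 10 states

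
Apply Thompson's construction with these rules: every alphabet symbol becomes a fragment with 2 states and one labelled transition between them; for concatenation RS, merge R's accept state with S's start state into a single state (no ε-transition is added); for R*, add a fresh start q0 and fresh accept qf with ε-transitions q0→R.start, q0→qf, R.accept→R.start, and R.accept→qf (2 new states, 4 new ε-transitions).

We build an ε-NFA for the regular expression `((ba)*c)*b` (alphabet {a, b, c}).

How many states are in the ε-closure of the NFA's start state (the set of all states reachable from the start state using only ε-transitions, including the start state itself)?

5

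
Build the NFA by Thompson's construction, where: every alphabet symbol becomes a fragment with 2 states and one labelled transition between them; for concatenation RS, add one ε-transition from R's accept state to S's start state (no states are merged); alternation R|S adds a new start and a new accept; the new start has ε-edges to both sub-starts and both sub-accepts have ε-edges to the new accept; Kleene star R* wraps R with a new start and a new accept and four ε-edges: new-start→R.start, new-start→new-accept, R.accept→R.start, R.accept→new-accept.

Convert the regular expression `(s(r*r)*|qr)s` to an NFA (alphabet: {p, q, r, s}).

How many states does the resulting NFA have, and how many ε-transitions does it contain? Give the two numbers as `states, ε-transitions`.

Bottom-up over the parse tree:
Each of the 6 symbol leaves contributes 2 states and 0 ε-transitions.
  r* — 4 states, 4 ε-transitions
  r*r — 6 states, 5 ε-transitions
  (r*r)* — 8 states, 9 ε-transitions
  s(r*r)* — 10 states, 10 ε-transitions
  qr — 4 states, 1 ε-transition
  s(r*r)*|qr — 16 states, 15 ε-transitions
  (s(r*r)*|qr)s — 18 states, 16 ε-transitions

18, 16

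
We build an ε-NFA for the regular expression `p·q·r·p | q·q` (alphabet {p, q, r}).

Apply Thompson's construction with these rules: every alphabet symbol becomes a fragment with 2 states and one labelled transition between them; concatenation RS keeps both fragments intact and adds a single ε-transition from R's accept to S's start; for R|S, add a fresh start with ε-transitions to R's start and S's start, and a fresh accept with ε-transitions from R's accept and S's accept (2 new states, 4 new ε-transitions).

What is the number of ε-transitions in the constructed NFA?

8

By structural recursion:
Each of the 6 symbol leaves contributes 0 ε-transitions.
  p·q·r·p — 3 ε-transitions
  q·q — 1 ε-transition
  p·q·r·p | q·q — 8 ε-transitions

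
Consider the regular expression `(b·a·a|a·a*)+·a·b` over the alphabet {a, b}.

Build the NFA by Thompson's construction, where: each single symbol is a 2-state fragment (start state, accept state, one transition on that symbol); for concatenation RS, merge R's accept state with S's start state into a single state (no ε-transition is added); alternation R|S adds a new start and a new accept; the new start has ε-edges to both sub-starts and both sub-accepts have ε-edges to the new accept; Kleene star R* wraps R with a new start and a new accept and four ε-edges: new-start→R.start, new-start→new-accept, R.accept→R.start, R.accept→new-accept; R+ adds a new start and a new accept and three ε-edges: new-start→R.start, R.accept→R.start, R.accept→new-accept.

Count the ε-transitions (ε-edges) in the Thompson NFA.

11

By structural recursion:
Each of the 7 symbol leaves contributes 0 ε-transitions.
  b·a·a = 0 ε-transitions
  a* = 4 ε-transitions
  a·a* = 4 ε-transitions
  b·a·a|a·a* = 8 ε-transitions
  (b·a·a|a·a*)+ = 11 ε-transitions
  (b·a·a|a·a*)+·a·b = 11 ε-transitions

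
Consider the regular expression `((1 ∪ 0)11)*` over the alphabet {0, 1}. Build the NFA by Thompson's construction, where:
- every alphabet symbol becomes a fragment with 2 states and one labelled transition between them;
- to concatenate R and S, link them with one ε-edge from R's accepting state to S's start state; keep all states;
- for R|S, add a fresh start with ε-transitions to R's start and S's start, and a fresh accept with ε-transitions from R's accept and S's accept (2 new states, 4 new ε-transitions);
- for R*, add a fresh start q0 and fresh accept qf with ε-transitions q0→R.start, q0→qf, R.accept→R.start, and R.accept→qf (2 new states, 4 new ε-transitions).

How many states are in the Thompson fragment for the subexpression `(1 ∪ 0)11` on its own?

10

Fragment for `(1 ∪ 0)11`:
Each of the 4 symbol leaves contributes a 2-state fragment.
  1 ∪ 0 — 6 states
  (1 ∪ 0)11 — 10 states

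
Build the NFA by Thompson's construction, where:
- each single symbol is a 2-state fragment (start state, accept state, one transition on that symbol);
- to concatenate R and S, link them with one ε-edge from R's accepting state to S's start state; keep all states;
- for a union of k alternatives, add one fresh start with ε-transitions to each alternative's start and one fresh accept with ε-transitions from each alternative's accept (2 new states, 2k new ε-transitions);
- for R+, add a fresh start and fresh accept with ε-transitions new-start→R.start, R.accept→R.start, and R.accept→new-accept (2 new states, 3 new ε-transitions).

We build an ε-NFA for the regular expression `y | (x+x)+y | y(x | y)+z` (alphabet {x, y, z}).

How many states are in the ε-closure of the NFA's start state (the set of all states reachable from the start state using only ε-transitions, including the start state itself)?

6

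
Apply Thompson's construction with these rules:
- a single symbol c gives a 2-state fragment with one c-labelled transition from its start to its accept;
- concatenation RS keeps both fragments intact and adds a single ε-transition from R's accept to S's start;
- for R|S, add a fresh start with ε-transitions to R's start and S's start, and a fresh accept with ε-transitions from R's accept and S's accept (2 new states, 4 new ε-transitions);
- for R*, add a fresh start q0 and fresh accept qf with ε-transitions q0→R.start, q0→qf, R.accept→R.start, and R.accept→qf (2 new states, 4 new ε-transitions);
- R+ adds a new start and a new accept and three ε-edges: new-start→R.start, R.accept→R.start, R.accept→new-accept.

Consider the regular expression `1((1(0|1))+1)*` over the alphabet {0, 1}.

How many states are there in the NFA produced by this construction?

16

Per subexpression:
Each of the 5 symbol leaves contributes a 2-state fragment.
  0|1 = 6 states
  1(0|1) = 8 states
  (1(0|1))+ = 10 states
  (1(0|1))+1 = 12 states
  ((1(0|1))+1)* = 14 states
  1((1(0|1))+1)* = 16 states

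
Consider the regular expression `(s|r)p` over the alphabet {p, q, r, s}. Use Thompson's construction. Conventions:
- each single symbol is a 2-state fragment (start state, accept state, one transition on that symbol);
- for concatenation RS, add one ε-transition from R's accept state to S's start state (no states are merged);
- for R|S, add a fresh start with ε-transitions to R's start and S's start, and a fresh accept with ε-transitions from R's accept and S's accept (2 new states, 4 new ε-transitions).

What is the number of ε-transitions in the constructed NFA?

Per subexpression:
Each of the 3 symbol leaves contributes 0 ε-transitions.
  s|r — 4 ε-transitions
  (s|r)p — 5 ε-transitions

5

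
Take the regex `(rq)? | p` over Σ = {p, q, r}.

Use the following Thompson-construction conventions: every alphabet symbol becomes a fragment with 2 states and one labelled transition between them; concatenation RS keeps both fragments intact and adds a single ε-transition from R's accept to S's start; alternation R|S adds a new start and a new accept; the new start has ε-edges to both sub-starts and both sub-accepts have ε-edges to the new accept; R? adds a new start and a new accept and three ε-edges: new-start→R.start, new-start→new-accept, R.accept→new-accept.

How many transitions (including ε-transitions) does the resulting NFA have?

11

Per subexpression:
Each of the 3 symbol leaves contributes 1 transition (1 symbol, 0 ε).
  rq → 3 transitions (2 symbol, 1 ε)
  (rq)? → 6 transitions (2 symbol, 4 ε)
  (rq)? | p → 11 transitions (3 symbol, 8 ε)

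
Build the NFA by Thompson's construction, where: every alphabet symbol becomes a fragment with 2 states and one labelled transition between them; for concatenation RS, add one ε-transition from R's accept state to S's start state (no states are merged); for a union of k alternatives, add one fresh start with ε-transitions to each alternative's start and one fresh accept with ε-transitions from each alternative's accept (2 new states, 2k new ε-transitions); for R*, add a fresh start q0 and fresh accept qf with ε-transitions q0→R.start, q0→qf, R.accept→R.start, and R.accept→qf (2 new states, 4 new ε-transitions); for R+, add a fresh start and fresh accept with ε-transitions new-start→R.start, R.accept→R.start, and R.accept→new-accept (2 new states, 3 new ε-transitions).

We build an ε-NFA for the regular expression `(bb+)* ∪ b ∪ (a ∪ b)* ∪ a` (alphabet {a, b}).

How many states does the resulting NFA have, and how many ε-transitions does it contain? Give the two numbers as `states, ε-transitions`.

22, 24

Bottom-up over the parse tree:
Each of the 6 symbol leaves contributes 2 states and 0 ε-transitions.
  b+ : 4 states, 3 ε-transitions
  bb+ : 6 states, 4 ε-transitions
  (bb+)* : 8 states, 8 ε-transitions
  a ∪ b : 6 states, 4 ε-transitions
  (a ∪ b)* : 8 states, 8 ε-transitions
  (bb+)* ∪ b ∪ (a ∪ b)* ∪ a : 22 states, 24 ε-transitions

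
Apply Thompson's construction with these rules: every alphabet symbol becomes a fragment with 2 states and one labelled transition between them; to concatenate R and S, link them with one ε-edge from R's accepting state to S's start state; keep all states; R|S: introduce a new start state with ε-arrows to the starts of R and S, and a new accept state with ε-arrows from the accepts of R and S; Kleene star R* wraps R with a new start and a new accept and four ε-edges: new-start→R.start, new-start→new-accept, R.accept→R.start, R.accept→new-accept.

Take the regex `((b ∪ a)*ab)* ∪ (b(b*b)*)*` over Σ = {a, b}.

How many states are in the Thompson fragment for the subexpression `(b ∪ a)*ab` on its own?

Fragment for `(b ∪ a)*ab`:
Each of the 4 symbol leaves contributes a 2-state fragment.
  b ∪ a = 6 states
  (b ∪ a)* = 8 states
  (b ∪ a)*ab = 12 states

12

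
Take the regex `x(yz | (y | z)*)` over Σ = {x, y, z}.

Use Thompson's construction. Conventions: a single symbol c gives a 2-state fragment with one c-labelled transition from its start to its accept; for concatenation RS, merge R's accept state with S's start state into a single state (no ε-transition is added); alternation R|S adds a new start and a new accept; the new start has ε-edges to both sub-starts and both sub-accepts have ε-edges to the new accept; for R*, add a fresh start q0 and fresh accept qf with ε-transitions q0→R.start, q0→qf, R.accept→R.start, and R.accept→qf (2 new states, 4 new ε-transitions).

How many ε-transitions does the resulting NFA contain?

Per subexpression:
Each of the 5 symbol leaves contributes 0 ε-transitions.
  yz = 0 ε-transitions
  y | z = 4 ε-transitions
  (y | z)* = 8 ε-transitions
  yz | (y | z)* = 12 ε-transitions
  x(yz | (y | z)*) = 12 ε-transitions

12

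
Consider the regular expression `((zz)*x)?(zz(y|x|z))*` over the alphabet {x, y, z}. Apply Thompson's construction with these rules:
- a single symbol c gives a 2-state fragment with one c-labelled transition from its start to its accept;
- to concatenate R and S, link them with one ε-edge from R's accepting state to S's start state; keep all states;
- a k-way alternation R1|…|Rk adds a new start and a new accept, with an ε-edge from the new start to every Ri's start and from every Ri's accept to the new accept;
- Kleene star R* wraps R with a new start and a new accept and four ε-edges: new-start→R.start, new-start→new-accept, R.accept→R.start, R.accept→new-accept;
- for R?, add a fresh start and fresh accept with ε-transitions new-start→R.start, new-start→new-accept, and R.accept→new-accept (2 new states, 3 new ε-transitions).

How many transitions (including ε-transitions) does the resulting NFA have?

30

Building bottom-up:
Each of the 8 symbol leaves contributes 1 transition (1 symbol, 0 ε).
  zz = 3 transitions (2 symbol, 1 ε)
  (zz)* = 7 transitions (2 symbol, 5 ε)
  (zz)*x = 9 transitions (3 symbol, 6 ε)
  ((zz)*x)? = 12 transitions (3 symbol, 9 ε)
  y|x|z = 9 transitions (3 symbol, 6 ε)
  zz(y|x|z) = 13 transitions (5 symbol, 8 ε)
  (zz(y|x|z))* = 17 transitions (5 symbol, 12 ε)
  ((zz)*x)?(zz(y|x|z))* = 30 transitions (8 symbol, 22 ε)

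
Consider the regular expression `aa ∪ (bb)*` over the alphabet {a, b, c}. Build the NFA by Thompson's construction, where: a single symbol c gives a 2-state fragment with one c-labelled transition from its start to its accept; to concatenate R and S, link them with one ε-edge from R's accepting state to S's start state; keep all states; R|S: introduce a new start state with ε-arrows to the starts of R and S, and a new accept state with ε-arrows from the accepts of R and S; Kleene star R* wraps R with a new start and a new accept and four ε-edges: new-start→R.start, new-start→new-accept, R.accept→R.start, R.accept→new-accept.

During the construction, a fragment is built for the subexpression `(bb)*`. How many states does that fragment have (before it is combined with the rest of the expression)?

Fragment for `(bb)*`:
Each of the 2 symbol leaves contributes a 2-state fragment.
  bb → 4 states
  (bb)* → 6 states

6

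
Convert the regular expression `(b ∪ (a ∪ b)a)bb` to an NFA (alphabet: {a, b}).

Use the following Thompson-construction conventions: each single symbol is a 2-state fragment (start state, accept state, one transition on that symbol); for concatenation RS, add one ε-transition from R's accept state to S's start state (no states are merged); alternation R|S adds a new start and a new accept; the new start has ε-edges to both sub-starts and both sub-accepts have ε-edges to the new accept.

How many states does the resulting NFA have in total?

Building bottom-up:
Each of the 6 symbol leaves contributes a 2-state fragment.
  a ∪ b — 6 states
  (a ∪ b)a — 8 states
  b ∪ (a ∪ b)a — 12 states
  (b ∪ (a ∪ b)a)bb — 16 states

16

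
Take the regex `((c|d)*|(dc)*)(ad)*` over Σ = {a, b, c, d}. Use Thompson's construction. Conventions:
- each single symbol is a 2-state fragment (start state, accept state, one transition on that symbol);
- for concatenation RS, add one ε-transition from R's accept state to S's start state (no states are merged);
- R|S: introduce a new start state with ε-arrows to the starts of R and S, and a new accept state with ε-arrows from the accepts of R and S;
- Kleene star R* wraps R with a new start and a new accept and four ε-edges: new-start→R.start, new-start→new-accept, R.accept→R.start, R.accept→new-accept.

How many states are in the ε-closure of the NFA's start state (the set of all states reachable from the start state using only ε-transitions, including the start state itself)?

13

Work bottom-up. For each fragment F, track |ε-closure(F.start)| and whether F's accept lies in that closure (i.e. whether F accepts ε). A single-symbol fragment has closure size 1 and does not accept ε.
  c|d → new start ε-reaches every alternative's start; none of them accept ε, so the new accept is not reached: |closure| = 1 + 1 + 1 = 3
  (c|d)* → the star's fresh start ε-reaches both the body's start and the fresh accept: |closure| = 2 + 3 = 5
  dc → same as the first factor's closure: |closure| = 1
  (dc)* → |closure| = 1 (new start) + 1 (body) + 1 (new accept) = 3
  (c|d)*|(dc)* → new start ε-reaches every alternative's start; at least one alternative accepts ε, so the union's new accept is reached too: |closure| = 1 + 5 + 3 + 1 = 10
  ad → same as the first factor's closure: |closure| = 1
  (ad)* → |closure| = 1 (new start) + 1 (body) + 1 (new accept) = 3
  ((c|d)*|(dc)*)(ad)* → |closure| = 10 + 3 = 13 (closure spills across the concat boundary because the left factor accepts ε)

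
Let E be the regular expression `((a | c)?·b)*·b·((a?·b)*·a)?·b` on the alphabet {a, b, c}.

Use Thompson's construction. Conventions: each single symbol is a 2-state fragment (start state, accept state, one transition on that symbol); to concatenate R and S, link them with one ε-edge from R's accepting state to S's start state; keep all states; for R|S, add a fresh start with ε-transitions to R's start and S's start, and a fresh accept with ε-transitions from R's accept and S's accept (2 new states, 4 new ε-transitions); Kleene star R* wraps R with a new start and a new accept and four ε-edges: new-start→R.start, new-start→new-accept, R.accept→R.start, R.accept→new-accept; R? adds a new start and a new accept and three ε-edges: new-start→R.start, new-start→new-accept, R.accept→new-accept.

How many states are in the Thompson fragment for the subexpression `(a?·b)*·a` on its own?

10

Fragment for `(a?·b)*·a`:
Each of the 3 symbol leaves contributes a 2-state fragment.
  a? : 4 states
  a?·b : 6 states
  (a?·b)* : 8 states
  (a?·b)*·a : 10 states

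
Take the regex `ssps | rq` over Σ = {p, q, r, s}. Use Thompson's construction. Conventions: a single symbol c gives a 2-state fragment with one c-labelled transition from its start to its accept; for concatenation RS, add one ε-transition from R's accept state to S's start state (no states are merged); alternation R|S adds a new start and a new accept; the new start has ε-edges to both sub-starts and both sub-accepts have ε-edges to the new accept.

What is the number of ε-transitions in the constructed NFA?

8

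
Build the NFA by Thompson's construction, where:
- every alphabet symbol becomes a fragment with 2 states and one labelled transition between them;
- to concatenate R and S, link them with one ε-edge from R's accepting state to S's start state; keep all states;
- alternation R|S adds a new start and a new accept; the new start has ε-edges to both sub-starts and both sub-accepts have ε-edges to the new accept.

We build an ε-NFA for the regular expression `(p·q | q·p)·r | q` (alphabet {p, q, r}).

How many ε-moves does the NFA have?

By structural recursion:
Each of the 6 symbol leaves contributes 0 ε-transitions.
  p·q : 1 ε-transition
  q·p : 1 ε-transition
  p·q | q·p : 6 ε-transitions
  (p·q | q·p)·r : 7 ε-transitions
  (p·q | q·p)·r | q : 11 ε-transitions

11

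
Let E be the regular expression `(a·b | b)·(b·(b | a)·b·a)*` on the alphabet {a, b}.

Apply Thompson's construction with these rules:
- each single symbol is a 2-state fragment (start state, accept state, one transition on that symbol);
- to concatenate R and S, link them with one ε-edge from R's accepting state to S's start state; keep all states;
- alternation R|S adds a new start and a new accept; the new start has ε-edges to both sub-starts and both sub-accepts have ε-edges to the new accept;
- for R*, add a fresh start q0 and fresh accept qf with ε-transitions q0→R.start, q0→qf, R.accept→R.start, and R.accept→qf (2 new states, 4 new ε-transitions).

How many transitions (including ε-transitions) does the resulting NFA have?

Per subexpression:
Each of the 8 symbol leaves contributes 1 transition (1 symbol, 0 ε).
  a·b → 3 transitions (2 symbol, 1 ε)
  a·b | b → 8 transitions (3 symbol, 5 ε)
  b | a → 6 transitions (2 symbol, 4 ε)
  b·(b | a)·b·a → 12 transitions (5 symbol, 7 ε)
  (b·(b | a)·b·a)* → 16 transitions (5 symbol, 11 ε)
  (a·b | b)·(b·(b | a)·b·a)* → 25 transitions (8 symbol, 17 ε)

25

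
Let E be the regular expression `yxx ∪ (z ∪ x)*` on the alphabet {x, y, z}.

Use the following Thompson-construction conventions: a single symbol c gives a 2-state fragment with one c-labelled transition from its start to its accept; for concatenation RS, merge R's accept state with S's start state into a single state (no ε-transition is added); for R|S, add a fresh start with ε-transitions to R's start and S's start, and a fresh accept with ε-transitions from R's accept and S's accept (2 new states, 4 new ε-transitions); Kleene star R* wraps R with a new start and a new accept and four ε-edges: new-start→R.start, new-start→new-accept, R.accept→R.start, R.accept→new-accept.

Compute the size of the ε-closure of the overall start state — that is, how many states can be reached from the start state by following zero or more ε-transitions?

8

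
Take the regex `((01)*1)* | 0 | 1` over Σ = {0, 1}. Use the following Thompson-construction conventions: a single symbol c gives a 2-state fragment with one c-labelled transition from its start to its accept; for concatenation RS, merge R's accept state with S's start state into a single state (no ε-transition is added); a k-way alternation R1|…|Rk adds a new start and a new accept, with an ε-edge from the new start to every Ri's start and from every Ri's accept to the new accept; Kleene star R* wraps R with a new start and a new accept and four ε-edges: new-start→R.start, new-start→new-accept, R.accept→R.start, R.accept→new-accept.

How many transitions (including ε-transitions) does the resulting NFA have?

Building bottom-up:
Each of the 5 symbol leaves contributes 1 transition (1 symbol, 0 ε).
  01 — 2 transitions (2 symbol, 0 ε)
  (01)* — 6 transitions (2 symbol, 4 ε)
  (01)*1 — 7 transitions (3 symbol, 4 ε)
  ((01)*1)* — 11 transitions (3 symbol, 8 ε)
  ((01)*1)* | 0 | 1 — 19 transitions (5 symbol, 14 ε)

19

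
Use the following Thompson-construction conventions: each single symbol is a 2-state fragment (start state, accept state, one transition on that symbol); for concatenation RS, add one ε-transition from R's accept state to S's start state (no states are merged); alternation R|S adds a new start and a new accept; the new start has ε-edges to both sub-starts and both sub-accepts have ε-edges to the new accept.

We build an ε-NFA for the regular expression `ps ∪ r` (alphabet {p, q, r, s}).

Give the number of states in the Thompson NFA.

8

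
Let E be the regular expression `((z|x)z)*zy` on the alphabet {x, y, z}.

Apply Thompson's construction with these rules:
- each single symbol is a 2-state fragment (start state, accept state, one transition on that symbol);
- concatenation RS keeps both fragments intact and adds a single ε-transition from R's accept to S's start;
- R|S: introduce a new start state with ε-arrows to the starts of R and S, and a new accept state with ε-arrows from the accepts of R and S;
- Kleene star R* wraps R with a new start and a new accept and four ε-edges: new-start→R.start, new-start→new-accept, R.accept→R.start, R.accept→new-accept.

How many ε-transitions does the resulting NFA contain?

Bottom-up over the parse tree:
Each of the 5 symbol leaves contributes 0 ε-transitions.
  z|x → 4 ε-transitions
  (z|x)z → 5 ε-transitions
  ((z|x)z)* → 9 ε-transitions
  ((z|x)z)*zy → 11 ε-transitions

11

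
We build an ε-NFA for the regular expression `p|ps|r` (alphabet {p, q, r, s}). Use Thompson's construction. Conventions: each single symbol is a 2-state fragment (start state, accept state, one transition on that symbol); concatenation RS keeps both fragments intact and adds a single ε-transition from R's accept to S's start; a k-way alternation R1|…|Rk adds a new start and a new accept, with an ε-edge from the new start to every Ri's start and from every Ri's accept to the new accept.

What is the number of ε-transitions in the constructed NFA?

Recursing over subexpressions:
Each of the 4 symbol leaves contributes 0 ε-transitions.
  ps : 1 ε-transition
  p|ps|r : 7 ε-transitions

7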